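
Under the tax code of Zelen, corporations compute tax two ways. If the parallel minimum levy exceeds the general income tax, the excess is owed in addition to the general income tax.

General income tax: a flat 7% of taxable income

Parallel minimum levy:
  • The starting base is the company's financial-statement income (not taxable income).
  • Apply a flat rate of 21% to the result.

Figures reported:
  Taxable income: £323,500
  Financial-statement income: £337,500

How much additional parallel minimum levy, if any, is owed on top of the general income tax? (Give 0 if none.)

£48,230

Parallel minimum levy:
  Base (financial-statement income): £337,500
  £337,500 × 21% = £70,875

General income tax:
  £323,500 × 7% = £22,645

Excess of parallel minimum levy over general income tax: £70,875 − £22,645 = £48,230.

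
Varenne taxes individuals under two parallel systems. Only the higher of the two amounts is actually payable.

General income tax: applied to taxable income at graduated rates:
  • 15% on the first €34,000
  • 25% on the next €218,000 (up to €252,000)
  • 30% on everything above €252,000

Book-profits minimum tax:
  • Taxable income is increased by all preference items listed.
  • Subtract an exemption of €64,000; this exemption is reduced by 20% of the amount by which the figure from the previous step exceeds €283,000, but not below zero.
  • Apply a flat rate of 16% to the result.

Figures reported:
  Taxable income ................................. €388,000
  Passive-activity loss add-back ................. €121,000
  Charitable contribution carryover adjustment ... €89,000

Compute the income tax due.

€100,400

General income tax:
  €34,000 × 15% = €5,100
  €218,000 × 25% = €54,500
  €136,000 × 30% = €40,800
  → €100,400

Book-profits minimum tax:
  Adjusted income: €388,000 + €121,000 + €89,000 = €598,000
  Exemption: €64,000 − 20% × (€598,000 − €283,000) = €64,000 − €63,000 = €1,000
  Base: €598,000 − €1,000 = €597,000
  €597,000 × 16% = €95,520

€100,400 > €95,520, so the general income tax governs.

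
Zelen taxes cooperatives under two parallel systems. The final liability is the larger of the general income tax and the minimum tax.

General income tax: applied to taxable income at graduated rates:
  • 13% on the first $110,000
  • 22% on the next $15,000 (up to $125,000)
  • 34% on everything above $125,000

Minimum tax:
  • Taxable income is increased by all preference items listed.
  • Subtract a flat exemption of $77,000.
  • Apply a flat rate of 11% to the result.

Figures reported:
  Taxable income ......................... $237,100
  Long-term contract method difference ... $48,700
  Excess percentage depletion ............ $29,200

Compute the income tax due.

$55,714

General income tax:
  $110,000 × 13% = $14,300
  $15,000 × 22% = $3,300
  $112,100 × 34% = $38,114
  → $55,714

Minimum tax:
  Adjusted income: $237,100 + $48,700 + $29,200 = $315,000
  Less exemption $77,000 → base $238,000
  $238,000 × 11% = $26,180

$55,714 > $26,180, so the general income tax governs.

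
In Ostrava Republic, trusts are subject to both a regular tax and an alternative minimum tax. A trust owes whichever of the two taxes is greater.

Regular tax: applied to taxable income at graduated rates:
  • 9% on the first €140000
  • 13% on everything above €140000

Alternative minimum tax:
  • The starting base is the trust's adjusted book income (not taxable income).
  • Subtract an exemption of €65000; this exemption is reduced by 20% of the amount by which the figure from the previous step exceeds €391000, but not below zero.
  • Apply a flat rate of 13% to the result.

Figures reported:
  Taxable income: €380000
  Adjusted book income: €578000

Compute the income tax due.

Regular tax:
  €140000 × 9% = €12600
  €240000 × 13% = €31200
  → €43800

Alternative minimum tax:
  Base (adjusted book income): €578000
  Exemption: €65000 − 20% × (€578000 − €391000) = €65000 − €37400 = €27600
  Base: €578000 − €27600 = €550400
  €550400 × 13% = €71552

€71552 > €43800, so the alternative minimum tax is the binding amount.

€71552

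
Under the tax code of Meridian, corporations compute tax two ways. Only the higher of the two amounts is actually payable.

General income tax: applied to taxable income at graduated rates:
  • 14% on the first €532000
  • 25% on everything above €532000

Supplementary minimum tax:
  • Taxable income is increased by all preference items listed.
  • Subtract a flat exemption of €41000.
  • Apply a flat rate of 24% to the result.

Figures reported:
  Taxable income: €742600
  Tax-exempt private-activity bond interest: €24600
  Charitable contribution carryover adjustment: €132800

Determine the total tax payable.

Supplementary minimum tax:
  Adjusted income: €742600 + €24600 + €132800 = €900000
  Less exemption €41000 → base €859000
  €859000 × 24% = €206160

General income tax:
  €532000 × 14% = €74480
  €210600 × 25% = €52650
  → €127130

€206160 > €127130, so the supplementary minimum tax is the binding amount.

€206160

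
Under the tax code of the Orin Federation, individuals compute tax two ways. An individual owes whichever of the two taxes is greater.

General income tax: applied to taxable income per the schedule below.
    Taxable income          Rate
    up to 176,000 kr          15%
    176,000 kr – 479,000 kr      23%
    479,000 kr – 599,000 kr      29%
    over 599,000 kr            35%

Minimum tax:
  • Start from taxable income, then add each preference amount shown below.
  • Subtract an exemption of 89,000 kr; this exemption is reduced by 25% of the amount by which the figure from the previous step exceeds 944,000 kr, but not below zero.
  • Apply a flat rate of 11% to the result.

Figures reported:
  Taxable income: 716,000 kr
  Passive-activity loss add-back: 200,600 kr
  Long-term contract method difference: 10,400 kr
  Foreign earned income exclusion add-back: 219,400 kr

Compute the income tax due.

171,840 kr

Minimum tax:
  Adjusted income: 716,000 kr + 200,600 kr + 10,400 kr + 219,400 kr = 1,146,400 kr
  Exemption: 89,000 kr − 25% × (1,146,400 kr − 944,000 kr) = 89,000 kr − 50,600 kr = 38,400 kr
  Base: 1,146,400 kr − 38,400 kr = 1,108,000 kr
  1,108,000 kr × 11% = 121,880 kr

General income tax:
  176,000 kr × 15% = 26,400 kr
  303,000 kr × 23% = 69,690 kr
  120,000 kr × 29% = 34,800 kr
  117,000 kr × 35% = 40,950 kr
  → 171,840 kr

171,840 kr > 121,880 kr, so the general income tax governs.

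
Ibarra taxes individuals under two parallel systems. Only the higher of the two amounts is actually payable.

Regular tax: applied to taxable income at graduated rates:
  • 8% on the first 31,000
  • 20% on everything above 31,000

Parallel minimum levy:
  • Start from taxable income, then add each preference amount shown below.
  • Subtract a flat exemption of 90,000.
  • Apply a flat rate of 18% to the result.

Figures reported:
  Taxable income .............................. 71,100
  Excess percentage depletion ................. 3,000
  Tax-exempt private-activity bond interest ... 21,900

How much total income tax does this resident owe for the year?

Parallel minimum levy:
  Adjusted income: 71,100 + 3,000 + 21,900 = 96,000
  Less exemption 90,000 → base 6,000
  6,000 × 18% = 1,080

Regular tax:
  31,000 × 8% = 2,480
  40,100 × 20% = 8,020
  → 10,500

10,500 > 1,080, so the regular tax governs.

10,500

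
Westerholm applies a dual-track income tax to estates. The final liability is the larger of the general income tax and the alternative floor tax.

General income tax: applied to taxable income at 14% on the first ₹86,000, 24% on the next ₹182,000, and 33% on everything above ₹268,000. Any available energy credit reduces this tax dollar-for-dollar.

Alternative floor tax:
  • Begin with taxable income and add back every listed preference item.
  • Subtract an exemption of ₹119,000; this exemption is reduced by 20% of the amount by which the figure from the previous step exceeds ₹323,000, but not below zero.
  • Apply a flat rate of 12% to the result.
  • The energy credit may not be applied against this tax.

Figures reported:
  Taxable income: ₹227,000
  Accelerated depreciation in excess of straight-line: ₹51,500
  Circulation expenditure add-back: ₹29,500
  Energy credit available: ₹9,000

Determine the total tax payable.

₹36,880

Alternative floor tax:
  Adjusted income: ₹227,000 + ₹51,500 + ₹29,500 = ₹308,000
  Exemption: ₹308,000 ≤ ₹323,000, so full ₹119,000 applies
  Base: ₹308,000 − ₹119,000 = ₹189,000
  ₹189,000 × 12% = ₹22,680

General income tax:
  ₹86,000 × 14% = ₹12,040
  ₹141,000 × 24% = ₹33,840
  → ₹45,880
  Less energy credit ₹9,000 → ₹36,880

₹36,880 > ₹22,680, so the general income tax governs.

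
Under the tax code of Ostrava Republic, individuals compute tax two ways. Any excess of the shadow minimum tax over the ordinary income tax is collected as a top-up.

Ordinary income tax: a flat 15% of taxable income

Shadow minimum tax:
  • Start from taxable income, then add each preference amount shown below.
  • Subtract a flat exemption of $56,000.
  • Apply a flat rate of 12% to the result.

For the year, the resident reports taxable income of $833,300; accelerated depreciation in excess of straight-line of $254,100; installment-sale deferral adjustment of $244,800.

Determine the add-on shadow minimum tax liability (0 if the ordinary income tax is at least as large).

Shadow minimum tax:
  Adjusted income: $833,300 + $254,100 + $244,800 = $1,332,200
  Less exemption $56,000 → base $1,276,200
  $1,276,200 × 12% = $153,144

Ordinary income tax:
  $833,300 × 15% = $124,995

Excess of shadow minimum tax over ordinary income tax: $153,144 − $124,995 = $28,149.

$28,149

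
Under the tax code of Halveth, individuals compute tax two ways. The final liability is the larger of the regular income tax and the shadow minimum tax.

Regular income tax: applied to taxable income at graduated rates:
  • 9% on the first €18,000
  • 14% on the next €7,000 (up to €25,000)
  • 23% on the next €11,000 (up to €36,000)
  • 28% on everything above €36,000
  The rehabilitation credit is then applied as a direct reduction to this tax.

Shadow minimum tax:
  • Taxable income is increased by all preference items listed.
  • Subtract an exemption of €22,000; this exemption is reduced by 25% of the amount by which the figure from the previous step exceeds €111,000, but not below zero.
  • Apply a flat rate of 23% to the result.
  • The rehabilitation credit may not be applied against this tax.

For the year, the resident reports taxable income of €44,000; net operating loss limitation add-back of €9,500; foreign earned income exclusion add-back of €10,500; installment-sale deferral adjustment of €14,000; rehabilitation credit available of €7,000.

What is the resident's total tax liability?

Shadow minimum tax:
  Adjusted income: €44,000 + €9,500 + €10,500 + €14,000 = €78,000
  Exemption: €78,000 ≤ €111,000, so full €22,000 applies
  Base: €78,000 − €22,000 = €56,000
  €56,000 × 23% = €12,880

Regular income tax:
  €18,000 × 9% = €1,620
  €7,000 × 14% = €980
  €11,000 × 23% = €2,530
  €8,000 × 28% = €2,240
  → €7,370
  Less rehabilitation credit €7,000 → €370

€12,880 > €370, so the shadow minimum tax is the binding amount.

€12,880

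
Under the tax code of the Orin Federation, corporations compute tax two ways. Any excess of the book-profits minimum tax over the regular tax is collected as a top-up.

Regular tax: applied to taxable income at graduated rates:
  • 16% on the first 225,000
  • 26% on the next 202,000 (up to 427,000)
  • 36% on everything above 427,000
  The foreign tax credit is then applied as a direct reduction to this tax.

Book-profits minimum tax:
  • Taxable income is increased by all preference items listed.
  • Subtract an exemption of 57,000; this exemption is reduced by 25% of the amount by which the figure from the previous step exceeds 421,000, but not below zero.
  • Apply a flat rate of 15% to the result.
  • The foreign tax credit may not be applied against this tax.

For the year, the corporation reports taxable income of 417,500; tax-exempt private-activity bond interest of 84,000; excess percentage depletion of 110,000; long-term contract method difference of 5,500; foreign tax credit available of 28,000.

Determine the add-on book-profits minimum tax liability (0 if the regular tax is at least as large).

33,300

Regular tax:
  225,000 × 16% = 36,000
  192,500 × 26% = 50,050
  → 86,050
  Less foreign tax credit 28,000 → 58,050

Book-profits minimum tax:
  Adjusted income: 417,500 + 84,000 + 110,000 + 5,500 = 617,000
  Exemption: 57,000 − 25% × (617,000 − 421,000) = 57,000 − 49,000 = 8,000
  Base: 617,000 − 8,000 = 609,000
  609,000 × 15% = 91,350

Excess of book-profits minimum tax over regular tax: 91,350 − 58,050 = 33,300.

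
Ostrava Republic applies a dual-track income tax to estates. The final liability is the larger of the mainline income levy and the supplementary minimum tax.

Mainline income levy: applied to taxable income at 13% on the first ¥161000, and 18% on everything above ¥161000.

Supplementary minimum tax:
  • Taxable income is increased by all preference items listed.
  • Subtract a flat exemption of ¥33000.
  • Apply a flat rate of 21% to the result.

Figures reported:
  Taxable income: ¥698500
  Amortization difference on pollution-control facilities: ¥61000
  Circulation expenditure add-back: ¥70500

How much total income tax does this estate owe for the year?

¥167370

Supplementary minimum tax:
  Adjusted income: ¥698500 + ¥61000 + ¥70500 = ¥830000
  Less exemption ¥33000 → base ¥797000
  ¥797000 × 21% = ¥167370

Mainline income levy:
  ¥161000 × 13% = ¥20930
  ¥537500 × 18% = ¥96750
  → ¥117680

¥167370 > ¥117680, so the supplementary minimum tax is the binding amount.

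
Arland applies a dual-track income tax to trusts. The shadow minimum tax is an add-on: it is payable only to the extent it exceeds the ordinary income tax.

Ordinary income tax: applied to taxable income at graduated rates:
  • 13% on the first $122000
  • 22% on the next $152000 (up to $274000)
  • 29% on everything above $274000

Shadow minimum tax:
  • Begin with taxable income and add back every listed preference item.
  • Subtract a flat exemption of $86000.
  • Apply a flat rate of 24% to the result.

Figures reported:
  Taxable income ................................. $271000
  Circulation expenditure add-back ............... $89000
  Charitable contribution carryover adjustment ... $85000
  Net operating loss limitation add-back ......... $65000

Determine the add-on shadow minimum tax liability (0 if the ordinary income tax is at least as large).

Ordinary income tax:
  $122000 × 13% = $15860
  $149000 × 22% = $32780
  → $48640

Shadow minimum tax:
  Adjusted income: $271000 + $89000 + $85000 + $65000 = $510000
  Less exemption $86000 → base $424000
  $424000 × 24% = $101760

Excess of shadow minimum tax over ordinary income tax: $101760 − $48640 = $53120.

$53120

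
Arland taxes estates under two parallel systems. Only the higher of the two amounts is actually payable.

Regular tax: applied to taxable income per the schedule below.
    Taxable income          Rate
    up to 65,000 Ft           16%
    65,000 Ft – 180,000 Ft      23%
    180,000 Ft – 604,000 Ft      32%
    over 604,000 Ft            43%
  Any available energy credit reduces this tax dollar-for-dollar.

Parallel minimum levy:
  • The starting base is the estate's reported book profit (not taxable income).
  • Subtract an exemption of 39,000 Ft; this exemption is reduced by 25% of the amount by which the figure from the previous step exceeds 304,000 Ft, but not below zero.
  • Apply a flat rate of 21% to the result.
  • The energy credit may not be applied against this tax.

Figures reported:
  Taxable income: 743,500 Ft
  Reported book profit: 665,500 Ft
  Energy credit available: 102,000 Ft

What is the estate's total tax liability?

139,755 Ft

Parallel minimum levy:
  Base (reported book profit): 665,500 Ft
  Exemption: 25% × (665,500 Ft − 304,000 Ft) = 90,375 Ft ≥ 39,000 Ft, so the exemption is fully phased out
  Base: 665,500 Ft − 0 Ft = 665,500 Ft
  665,500 Ft × 21% = 139,755 Ft

Regular tax:
  65,000 Ft × 16% = 10,400 Ft
  115,000 Ft × 23% = 26,450 Ft
  424,000 Ft × 32% = 135,680 Ft
  139,500 Ft × 43% = 59,985 Ft
  → 232,515 Ft
  Less energy credit 102,000 Ft → 130,515 Ft

139,755 Ft > 130,515 Ft, so the parallel minimum levy is the binding amount.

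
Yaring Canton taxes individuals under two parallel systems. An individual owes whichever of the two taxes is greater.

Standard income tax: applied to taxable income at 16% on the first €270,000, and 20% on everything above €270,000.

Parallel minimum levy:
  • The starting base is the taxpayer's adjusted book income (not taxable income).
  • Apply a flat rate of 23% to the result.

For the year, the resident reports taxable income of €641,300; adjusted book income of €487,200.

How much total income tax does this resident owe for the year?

€117,460

Standard income tax:
  €270,000 × 16% = €43,200
  €371,300 × 20% = €74,260
  → €117,460

Parallel minimum levy:
  Base (adjusted book income): €487,200
  €487,200 × 23% = €112,056

€117,460 > €112,056, so the standard income tax governs.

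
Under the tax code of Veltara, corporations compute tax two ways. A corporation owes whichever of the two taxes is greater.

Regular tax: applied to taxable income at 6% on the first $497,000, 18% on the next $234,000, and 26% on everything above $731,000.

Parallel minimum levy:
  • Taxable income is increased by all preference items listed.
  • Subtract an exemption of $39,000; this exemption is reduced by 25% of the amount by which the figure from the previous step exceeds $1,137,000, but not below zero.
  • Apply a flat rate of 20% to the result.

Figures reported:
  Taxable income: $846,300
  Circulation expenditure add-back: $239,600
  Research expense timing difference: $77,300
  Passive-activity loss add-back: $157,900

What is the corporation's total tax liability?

Parallel minimum levy:
  Adjusted income: $846,300 + $239,600 + $77,300 + $157,900 = $1,321,100
  Exemption: 25% × ($1,321,100 − $1,137,000) = $46,025 ≥ $39,000, so the exemption is fully phased out
  Base: $1,321,100 − $0 = $1,321,100
  $1,321,100 × 20% = $264,220

Regular tax:
  $497,000 × 6% = $29,820
  $234,000 × 18% = $42,120
  $115,300 × 26% = $29,978
  → $101,918

$264,220 > $101,918, so the parallel minimum levy is the binding amount.

$264,220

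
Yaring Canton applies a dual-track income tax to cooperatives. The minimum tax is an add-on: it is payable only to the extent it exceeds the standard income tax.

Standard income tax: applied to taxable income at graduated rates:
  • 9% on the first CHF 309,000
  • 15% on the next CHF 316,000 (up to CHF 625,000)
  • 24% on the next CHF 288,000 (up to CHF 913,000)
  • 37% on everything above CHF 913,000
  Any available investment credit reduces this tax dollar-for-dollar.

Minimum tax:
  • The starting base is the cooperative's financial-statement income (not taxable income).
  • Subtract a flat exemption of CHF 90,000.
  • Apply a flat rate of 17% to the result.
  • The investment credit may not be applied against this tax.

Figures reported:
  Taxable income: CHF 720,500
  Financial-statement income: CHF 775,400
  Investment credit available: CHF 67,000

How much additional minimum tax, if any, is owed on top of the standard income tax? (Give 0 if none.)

CHF 85,388

Minimum tax:
  Base (financial-statement income): CHF 775,400
  Less exemption CHF 90,000 → base CHF 685,400
  CHF 685,400 × 17% = CHF 116,518

Standard income tax:
  CHF 309,000 × 9% = CHF 27,810
  CHF 316,000 × 15% = CHF 47,400
  CHF 95,500 × 24% = CHF 22,920
  → CHF 98,130
  Less investment credit CHF 67,000 → CHF 31,130

Excess of minimum tax over standard income tax: CHF 116,518 − CHF 31,130 = CHF 85,388.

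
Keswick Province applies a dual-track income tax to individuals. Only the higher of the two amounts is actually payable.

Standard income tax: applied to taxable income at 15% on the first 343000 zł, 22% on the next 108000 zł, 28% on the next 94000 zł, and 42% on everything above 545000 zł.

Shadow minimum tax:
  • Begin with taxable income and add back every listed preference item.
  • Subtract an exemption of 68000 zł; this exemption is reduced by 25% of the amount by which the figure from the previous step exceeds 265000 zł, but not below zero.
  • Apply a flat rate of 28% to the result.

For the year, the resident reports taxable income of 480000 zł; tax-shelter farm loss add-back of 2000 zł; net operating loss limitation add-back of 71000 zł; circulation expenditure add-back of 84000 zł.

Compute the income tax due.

Shadow minimum tax:
  Adjusted income: 480000 zł + 2000 zł + 71000 zł + 84000 zł = 637000 zł
  Exemption: 25% × (637000 zł − 265000 zł) = 93000 zł ≥ 68000 zł, so the exemption is fully phased out
  Base: 637000 zł − 0 zł = 637000 zł
  637000 zł × 28% = 178360 zł

Standard income tax:
  343000 zł × 15% = 51450 zł
  108000 zł × 22% = 23760 zł
  29000 zł × 28% = 8120 zł
  → 83330 zł

178360 zł > 83330 zł, so the shadow minimum tax is the binding amount.

178360 zł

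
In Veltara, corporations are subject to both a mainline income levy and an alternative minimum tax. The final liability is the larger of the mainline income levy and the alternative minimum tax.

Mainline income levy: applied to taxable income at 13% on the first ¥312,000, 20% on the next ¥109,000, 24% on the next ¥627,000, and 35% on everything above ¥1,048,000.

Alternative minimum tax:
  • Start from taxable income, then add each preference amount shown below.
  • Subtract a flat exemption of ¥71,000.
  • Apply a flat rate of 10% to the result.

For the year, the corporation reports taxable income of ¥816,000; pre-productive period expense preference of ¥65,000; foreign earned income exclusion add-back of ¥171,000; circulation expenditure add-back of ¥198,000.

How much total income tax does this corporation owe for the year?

Mainline income levy:
  ¥312,000 × 13% = ¥40,560
  ¥109,000 × 20% = ¥21,800
  ¥395,000 × 24% = ¥94,800
  → ¥157,160

Alternative minimum tax:
  Adjusted income: ¥816,000 + ¥65,000 + ¥171,000 + ¥198,000 = ¥1,250,000
  Less exemption ¥71,000 → base ¥1,179,000
  ¥1,179,000 × 10% = ¥117,900

¥157,160 > ¥117,900, so the mainline income levy governs.

¥157,160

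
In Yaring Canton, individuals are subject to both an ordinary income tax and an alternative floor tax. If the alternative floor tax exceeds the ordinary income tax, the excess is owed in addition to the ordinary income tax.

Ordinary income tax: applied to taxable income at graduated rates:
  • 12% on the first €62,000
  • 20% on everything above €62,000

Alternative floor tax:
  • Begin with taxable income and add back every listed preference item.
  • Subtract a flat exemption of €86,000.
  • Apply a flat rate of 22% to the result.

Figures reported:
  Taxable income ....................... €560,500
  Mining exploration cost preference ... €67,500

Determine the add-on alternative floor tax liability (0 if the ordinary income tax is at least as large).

Ordinary income tax:
  €62,000 × 12% = €7,440
  €498,500 × 20% = €99,700
  → €107,140

Alternative floor tax:
  Adjusted income: €560,500 + €67,500 = €628,000
  Less exemption €86,000 → base €542,000
  €542,000 × 22% = €119,240

Excess of alternative floor tax over ordinary income tax: €119,240 − €107,140 = €12,100.

€12,100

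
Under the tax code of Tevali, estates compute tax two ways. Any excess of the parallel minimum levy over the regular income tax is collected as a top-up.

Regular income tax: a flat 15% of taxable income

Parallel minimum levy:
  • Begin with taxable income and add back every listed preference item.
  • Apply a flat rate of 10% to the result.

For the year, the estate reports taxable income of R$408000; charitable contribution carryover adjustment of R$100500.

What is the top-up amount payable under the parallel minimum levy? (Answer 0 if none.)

R$0

Parallel minimum levy:
  Adjusted income: R$408000 + R$100500 = R$508500
  R$508500 × 10% = R$50850

Regular income tax:
  R$408000 × 15% = R$61200

R$50850 ≤ R$61200, so no add-on is due.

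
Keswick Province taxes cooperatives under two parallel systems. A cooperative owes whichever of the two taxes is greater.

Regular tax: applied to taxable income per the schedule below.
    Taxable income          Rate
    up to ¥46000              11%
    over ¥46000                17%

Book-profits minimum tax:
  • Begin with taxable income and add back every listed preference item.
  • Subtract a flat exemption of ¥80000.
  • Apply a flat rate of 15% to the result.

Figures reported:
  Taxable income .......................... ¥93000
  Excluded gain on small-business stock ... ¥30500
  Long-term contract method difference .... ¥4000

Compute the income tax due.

Regular tax:
  ¥46000 × 11% = ¥5060
  ¥47000 × 17% = ¥7990
  → ¥13050

Book-profits minimum tax:
  Adjusted income: ¥93000 + ¥30500 + ¥4000 = ¥127500
  Less exemption ¥80000 → base ¥47500
  ¥47500 × 15% = ¥7125

¥13050 > ¥7125, so the regular tax governs.

¥13050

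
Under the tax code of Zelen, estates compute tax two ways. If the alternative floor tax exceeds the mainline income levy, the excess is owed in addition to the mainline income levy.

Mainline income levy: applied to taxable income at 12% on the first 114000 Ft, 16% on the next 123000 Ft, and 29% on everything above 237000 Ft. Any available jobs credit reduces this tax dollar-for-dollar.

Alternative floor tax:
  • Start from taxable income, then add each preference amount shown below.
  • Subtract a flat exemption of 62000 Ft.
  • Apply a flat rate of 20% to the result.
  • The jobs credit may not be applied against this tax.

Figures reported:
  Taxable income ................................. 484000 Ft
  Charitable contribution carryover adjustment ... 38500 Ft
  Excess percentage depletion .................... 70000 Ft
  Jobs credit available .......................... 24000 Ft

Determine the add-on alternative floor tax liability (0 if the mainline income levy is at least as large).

Alternative floor tax:
  Adjusted income: 484000 Ft + 38500 Ft + 70000 Ft = 592500 Ft
  Less exemption 62000 Ft → base 530500 Ft
  530500 Ft × 20% = 106100 Ft

Mainline income levy:
  114000 Ft × 12% = 13680 Ft
  123000 Ft × 16% = 19680 Ft
  247000 Ft × 29% = 71630 Ft
  → 104990 Ft
  Less jobs credit 24000 Ft → 80990 Ft

Excess of alternative floor tax over mainline income levy: 106100 Ft − 80990 Ft = 25110 Ft.

25110 Ft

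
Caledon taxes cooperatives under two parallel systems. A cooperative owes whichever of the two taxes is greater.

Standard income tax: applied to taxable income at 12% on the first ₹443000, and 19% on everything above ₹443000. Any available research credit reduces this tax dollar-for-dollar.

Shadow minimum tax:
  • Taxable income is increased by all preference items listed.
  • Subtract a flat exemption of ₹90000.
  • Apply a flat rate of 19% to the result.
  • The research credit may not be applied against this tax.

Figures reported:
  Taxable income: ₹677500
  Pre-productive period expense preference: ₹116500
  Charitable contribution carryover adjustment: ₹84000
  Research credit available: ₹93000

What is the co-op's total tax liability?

Standard income tax:
  ₹443000 × 12% = ₹53160
  ₹234500 × 19% = ₹44555
  → ₹97715
  Less research credit ₹93000 → ₹4715

Shadow minimum tax:
  Adjusted income: ₹677500 + ₹116500 + ₹84000 = ₹878000
  Less exemption ₹90000 → base ₹788000
  ₹788000 × 19% = ₹149720

₹149720 > ₹4715, so the shadow minimum tax is the binding amount.

₹149720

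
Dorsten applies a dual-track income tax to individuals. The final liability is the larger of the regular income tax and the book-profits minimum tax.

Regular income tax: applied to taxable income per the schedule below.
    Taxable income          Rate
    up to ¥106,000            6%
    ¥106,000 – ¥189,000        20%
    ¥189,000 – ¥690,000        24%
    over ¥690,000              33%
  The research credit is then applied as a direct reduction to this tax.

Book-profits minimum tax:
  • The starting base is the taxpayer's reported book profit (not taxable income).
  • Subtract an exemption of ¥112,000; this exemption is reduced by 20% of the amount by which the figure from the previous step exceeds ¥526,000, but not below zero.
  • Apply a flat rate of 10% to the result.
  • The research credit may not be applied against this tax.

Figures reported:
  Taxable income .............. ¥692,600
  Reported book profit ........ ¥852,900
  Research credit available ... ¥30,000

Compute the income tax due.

¥114,058

Regular income tax:
  ¥106,000 × 6% = ¥6,360
  ¥83,000 × 20% = ¥16,600
  ¥501,000 × 24% = ¥120,240
  ¥2,600 × 33% = ¥858
  → ¥144,058
  Less research credit ¥30,000 → ¥114,058

Book-profits minimum tax:
  Base (reported book profit): ¥852,900
  Exemption: ¥112,000 − 20% × (¥852,900 − ¥526,000) = ¥112,000 − ¥65,380 = ¥46,620
  Base: ¥852,900 − ¥46,620 = ¥806,280
  ¥806,280 × 10% = ¥80,628

¥114,058 > ¥80,628, so the regular income tax governs.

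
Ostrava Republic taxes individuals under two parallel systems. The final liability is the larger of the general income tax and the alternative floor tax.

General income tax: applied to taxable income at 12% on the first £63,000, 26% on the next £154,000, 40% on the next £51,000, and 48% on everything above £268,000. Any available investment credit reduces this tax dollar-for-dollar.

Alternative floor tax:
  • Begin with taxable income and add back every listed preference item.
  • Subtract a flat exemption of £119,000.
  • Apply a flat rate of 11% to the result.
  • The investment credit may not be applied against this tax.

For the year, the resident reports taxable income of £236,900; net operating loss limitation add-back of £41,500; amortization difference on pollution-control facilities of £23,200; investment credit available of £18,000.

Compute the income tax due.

General income tax:
  £63,000 × 12% = £7,560
  £154,000 × 26% = £40,040
  £19,900 × 40% = £7,960
  → £55,560
  Less investment credit £18,000 → £37,560

Alternative floor tax:
  Adjusted income: £236,900 + £41,500 + £23,200 = £301,600
  Less exemption £119,000 → base £182,600
  £182,600 × 11% = £20,086

£37,560 > £20,086, so the general income tax governs.

£37,560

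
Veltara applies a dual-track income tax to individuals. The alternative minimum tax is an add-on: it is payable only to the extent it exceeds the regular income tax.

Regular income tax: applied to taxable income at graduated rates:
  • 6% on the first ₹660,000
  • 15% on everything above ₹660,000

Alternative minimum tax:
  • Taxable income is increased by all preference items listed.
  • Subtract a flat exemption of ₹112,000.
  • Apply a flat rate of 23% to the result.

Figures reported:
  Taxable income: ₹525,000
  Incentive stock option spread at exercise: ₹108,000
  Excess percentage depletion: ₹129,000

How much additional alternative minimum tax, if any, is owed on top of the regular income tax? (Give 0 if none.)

₹118,000

Regular income tax:
  ₹525,000 × 6% = ₹31,500

Alternative minimum tax:
  Adjusted income: ₹525,000 + ₹108,000 + ₹129,000 = ₹762,000
  Less exemption ₹112,000 → base ₹650,000
  ₹650,000 × 23% = ₹149,500

Excess of alternative minimum tax over regular income tax: ₹149,500 − ₹31,500 = ₹118,000.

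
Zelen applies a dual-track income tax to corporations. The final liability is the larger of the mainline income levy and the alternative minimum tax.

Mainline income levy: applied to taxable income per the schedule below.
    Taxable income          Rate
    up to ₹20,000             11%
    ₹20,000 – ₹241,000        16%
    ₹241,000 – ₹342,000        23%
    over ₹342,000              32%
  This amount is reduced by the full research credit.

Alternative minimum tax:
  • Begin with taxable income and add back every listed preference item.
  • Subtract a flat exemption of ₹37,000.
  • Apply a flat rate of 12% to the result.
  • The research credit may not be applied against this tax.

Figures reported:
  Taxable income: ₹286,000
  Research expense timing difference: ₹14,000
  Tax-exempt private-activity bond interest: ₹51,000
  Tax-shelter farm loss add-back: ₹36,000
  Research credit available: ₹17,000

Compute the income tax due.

Mainline income levy:
  ₹20,000 × 11% = ₹2,200
  ₹221,000 × 16% = ₹35,360
  ₹45,000 × 23% = ₹10,350
  → ₹47,910
  Less research credit ₹17,000 → ₹30,910

Alternative minimum tax:
  Adjusted income: ₹286,000 + ₹14,000 + ₹51,000 + ₹36,000 = ₹387,000
  Less exemption ₹37,000 → base ₹350,000
  ₹350,000 × 12% = ₹42,000

₹42,000 > ₹30,910, so the alternative minimum tax is the binding amount.

₹42,000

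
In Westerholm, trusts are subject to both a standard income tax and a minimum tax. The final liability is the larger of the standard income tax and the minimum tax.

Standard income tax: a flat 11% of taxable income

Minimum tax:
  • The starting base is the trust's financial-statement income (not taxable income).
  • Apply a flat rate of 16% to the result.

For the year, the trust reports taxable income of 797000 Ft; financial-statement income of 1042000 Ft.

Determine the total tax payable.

Standard income tax:
  797000 Ft × 11% = 87670 Ft

Minimum tax:
  Base (financial-statement income): 1042000 Ft
  1042000 Ft × 16% = 166720 Ft

166720 Ft > 87670 Ft, so the minimum tax is the binding amount.

166720 Ft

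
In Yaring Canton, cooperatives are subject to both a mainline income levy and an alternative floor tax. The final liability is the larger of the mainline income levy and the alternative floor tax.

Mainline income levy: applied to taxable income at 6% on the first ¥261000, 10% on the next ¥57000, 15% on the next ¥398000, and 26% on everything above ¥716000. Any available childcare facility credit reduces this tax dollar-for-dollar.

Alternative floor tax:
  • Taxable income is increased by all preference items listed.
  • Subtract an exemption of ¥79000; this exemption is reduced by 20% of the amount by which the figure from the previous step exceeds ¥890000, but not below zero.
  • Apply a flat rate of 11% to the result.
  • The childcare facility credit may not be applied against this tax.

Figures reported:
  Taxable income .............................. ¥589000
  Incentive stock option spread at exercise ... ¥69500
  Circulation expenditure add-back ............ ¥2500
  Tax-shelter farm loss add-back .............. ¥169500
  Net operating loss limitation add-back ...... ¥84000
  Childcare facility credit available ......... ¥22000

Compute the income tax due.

Alternative floor tax:
  Adjusted income: ¥589000 + ¥69500 + ¥2500 + ¥169500 + ¥84000 = ¥914500
  Exemption: ¥79000 − 20% × (¥914500 − ¥890000) = ¥79000 − ¥4900 = ¥74100
  Base: ¥914500 − ¥74100 = ¥840400
  ¥840400 × 11% = ¥92444

Mainline income levy:
  ¥261000 × 6% = ¥15660
  ¥57000 × 10% = ¥5700
  ¥271000 × 15% = ¥40650
  → ¥62010
  Less childcare facility credit ¥22000 → ¥40010

¥92444 > ¥40010, so the alternative floor tax is the binding amount.

¥92444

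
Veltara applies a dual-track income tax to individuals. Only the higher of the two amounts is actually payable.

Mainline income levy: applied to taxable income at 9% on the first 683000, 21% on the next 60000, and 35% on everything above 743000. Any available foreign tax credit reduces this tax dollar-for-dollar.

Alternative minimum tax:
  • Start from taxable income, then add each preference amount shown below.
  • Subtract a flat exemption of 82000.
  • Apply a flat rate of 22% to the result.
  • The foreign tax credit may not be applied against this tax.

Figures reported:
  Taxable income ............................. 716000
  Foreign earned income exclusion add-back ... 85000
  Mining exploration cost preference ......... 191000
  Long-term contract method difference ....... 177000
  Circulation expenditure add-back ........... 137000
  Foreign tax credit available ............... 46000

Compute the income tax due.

Mainline income levy:
  683000 × 9% = 61470
  33000 × 21% = 6930
  → 68400
  Less foreign tax credit 46000 → 22400

Alternative minimum tax:
  Adjusted income: 716000 + 85000 + 191000 + 177000 + 137000 = 1306000
  Less exemption 82000 → base 1224000
  1224000 × 22% = 269280

269280 > 22400, so the alternative minimum tax is the binding amount.

269280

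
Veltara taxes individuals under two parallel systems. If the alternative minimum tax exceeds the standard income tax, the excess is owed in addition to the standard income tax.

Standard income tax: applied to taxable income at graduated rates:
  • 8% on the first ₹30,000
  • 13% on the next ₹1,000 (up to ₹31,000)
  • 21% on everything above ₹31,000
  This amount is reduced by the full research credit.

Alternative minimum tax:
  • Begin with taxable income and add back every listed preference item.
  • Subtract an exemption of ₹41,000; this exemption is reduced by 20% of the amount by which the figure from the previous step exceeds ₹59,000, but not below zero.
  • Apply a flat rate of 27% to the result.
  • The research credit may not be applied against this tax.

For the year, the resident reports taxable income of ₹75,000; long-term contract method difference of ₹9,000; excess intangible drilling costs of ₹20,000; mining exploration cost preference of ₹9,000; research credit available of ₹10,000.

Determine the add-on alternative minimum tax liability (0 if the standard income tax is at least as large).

Alternative minimum tax:
  Adjusted income: ₹75,000 + ₹9,000 + ₹20,000 + ₹9,000 = ₹113,000
  Exemption: ₹41,000 − 20% × (₹113,000 − ₹59,000) = ₹41,000 − ₹10,800 = ₹30,200
  Base: ₹113,000 − ₹30,200 = ₹82,800
  ₹82,800 × 27% = ₹22,356

Standard income tax:
  ₹30,000 × 8% = ₹2,400
  ₹1,000 × 13% = ₹130
  ₹44,000 × 21% = ₹9,240
  → ₹11,770
  Less research credit ₹10,000 → ₹1,770

Excess of alternative minimum tax over standard income tax: ₹22,356 − ₹1,770 = ₹20,586.

₹20,586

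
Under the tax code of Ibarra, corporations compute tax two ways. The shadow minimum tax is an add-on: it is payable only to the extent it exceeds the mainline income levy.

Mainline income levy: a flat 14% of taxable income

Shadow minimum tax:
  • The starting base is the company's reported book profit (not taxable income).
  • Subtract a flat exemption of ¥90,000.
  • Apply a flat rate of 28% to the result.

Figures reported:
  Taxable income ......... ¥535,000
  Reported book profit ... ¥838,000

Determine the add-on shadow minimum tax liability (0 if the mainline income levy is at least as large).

Mainline income levy:
  ¥535,000 × 14% = ¥74,900

Shadow minimum tax:
  Base (reported book profit): ¥838,000
  Less exemption ¥90,000 → base ¥748,000
  ¥748,000 × 28% = ¥209,440

Excess of shadow minimum tax over mainline income levy: ¥209,440 − ¥74,900 = ¥134,540.

¥134,540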